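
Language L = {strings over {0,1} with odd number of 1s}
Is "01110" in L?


count('1') = 3; 3 mod 2 = 1

Yes, "01110" is in L


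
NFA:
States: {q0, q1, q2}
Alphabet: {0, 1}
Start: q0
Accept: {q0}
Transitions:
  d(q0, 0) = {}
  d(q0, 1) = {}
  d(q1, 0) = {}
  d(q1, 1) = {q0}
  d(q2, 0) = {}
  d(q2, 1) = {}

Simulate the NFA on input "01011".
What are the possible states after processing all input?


Start: {q0}
  --0--> {}
  --1--> {}
  --0--> {}
  --1--> {}
  --1--> {}

{} (empty set, no valid transitions)


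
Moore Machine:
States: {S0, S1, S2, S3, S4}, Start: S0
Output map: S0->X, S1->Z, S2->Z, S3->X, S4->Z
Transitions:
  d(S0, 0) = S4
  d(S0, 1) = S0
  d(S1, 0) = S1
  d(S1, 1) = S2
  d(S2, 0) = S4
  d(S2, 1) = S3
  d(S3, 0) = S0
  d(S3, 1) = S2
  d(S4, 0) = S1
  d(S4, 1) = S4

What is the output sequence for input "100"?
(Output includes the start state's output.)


Start: S0 (output X)
  --1--> S0 (output X)
  --0--> S4 (output Z)
  --0--> S1 (output Z)

"XXZZ"


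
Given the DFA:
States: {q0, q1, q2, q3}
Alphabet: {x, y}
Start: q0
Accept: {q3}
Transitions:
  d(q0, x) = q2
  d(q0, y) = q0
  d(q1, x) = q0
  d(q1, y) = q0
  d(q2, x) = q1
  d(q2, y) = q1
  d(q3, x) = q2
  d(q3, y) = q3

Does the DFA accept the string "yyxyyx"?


Trace: q0 -> q0 -> q0 -> q2 -> q1 -> q0 -> q2
Final state: q2
Accept states: {q3}

No, rejected (final state q2 is not an accept state)


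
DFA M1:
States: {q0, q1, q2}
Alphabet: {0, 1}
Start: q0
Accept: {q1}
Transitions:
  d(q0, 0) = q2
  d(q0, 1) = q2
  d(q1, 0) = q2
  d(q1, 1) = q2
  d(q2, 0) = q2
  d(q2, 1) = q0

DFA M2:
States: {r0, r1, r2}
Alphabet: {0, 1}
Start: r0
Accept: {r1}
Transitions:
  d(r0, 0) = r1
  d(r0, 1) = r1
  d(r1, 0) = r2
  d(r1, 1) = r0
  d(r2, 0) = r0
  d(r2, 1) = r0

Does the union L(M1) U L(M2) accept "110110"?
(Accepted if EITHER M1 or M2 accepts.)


M1: final=q2 accepted=False
M2: final=r2 accepted=False

No, union rejects (neither accepts)


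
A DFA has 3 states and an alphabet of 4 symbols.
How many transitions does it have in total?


Each state has exactly one transition per symbol.
3 * 4 = 12

12


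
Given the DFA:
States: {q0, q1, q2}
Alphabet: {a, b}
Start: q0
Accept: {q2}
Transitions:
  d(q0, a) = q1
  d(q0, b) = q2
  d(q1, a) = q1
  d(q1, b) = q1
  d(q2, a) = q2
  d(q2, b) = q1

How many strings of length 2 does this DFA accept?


Enumerating all length-2 strings:
  "aa" -> q1 [reject]
  "ab" -> q1 [reject]
  "ba" -> q2 [accept]
  "bb" -> q1 [reject]

1 out of 4


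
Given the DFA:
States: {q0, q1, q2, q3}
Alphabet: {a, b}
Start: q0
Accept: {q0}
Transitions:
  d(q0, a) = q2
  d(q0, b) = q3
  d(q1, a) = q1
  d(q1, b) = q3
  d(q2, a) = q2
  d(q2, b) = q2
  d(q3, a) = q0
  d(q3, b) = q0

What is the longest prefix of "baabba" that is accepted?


Run the DFA, marking each prefix where the state is accepting:
  "" -> q0 [accept]
  "b" -> q3 [reject]
  "ba" -> q0 [accept]
  "baa" -> q2 [reject]
  "baab" -> q2 [reject]
  "baabb" -> q2 [reject]
  "baabba" -> q2 [reject]

"ba"


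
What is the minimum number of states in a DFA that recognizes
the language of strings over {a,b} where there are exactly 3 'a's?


States: count = 0, 1, ..., 3 (that's 4 states), plus a dead state for count > 3.
Total: 4 + 1 = 5. Accept = count-3 state.

5


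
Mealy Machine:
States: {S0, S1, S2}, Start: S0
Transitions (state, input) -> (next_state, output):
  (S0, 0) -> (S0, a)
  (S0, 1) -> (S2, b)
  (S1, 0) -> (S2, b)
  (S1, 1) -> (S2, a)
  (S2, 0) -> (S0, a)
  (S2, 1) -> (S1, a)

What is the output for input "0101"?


Step-by-step:
  (S0, 0) -> (S0, a)
  (S0, 1) -> (S2, b)
  (S2, 0) -> (S0, a)
  (S0, 1) -> (S2, b)

"abab"


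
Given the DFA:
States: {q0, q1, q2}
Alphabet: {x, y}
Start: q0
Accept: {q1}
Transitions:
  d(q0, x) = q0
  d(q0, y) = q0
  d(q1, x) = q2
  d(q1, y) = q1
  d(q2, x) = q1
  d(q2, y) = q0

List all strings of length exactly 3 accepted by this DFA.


All strings of length 3: 8 total
Accepted: 0

None


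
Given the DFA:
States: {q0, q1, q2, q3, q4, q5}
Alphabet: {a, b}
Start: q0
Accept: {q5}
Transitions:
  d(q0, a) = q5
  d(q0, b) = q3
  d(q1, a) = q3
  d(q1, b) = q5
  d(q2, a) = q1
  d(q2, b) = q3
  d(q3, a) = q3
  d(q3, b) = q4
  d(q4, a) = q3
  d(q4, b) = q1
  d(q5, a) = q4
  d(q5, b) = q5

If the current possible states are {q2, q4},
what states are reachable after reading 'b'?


Apply transition on 'b' from each current state:
  d(q2, b) = q3
  d(q4, b) = q1

{q1, q3}


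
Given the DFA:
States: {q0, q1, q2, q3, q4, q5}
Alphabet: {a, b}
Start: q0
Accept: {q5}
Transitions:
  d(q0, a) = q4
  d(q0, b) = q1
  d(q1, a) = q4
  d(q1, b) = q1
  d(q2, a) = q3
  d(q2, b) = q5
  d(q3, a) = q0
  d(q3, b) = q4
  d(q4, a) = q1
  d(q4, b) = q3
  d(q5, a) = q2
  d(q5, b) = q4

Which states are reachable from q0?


BFS from q0:
  layer 0: {q0}
  layer 1: {q1, q4}
  layer 2: {q3}

{q0, q1, q3, q4}


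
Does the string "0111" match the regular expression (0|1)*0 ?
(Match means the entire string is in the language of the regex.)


|string| = 4; first = '0'; last = '1'

No, "0111" does not match (0|1)*0


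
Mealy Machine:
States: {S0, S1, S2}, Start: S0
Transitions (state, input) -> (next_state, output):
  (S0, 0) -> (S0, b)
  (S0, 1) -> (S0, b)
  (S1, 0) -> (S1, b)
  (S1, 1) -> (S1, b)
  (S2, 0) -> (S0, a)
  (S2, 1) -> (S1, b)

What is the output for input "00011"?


Step-by-step:
  (S0, 0) -> (S0, b)
  (S0, 0) -> (S0, b)
  (S0, 0) -> (S0, b)
  (S0, 1) -> (S0, b)
  (S0, 1) -> (S0, b)

"bbbbb"


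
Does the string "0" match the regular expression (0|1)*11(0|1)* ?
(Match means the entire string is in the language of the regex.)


|string| = 1; first = '0'; last = '0'

No, "0" does not match (0|1)*11(0|1)*


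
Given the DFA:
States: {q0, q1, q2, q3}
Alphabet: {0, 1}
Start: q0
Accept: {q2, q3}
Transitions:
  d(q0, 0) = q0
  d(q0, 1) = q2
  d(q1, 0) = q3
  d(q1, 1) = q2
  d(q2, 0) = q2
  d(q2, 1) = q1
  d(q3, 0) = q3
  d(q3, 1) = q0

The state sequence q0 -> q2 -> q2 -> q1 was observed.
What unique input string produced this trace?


Trace back each transition to find the symbol:
  q0 --[1]--> q2
  q2 --[0]--> q2
  q2 --[1]--> q1

"101"


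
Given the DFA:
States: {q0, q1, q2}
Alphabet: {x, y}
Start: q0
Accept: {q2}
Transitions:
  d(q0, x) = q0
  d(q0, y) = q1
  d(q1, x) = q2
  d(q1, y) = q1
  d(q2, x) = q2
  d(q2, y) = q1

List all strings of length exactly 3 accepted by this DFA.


All strings of length 3: 8 total
Accepted: 3

"xyx", "yxx", "yyx"


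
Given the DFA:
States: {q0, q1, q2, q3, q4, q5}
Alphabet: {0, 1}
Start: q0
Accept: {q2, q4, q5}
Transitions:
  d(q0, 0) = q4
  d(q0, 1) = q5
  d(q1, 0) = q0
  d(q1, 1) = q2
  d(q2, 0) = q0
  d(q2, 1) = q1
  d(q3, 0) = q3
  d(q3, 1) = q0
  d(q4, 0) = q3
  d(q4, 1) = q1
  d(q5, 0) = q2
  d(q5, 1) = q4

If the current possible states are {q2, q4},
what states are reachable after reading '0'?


Apply transition on '0' from each current state:
  d(q2, 0) = q0
  d(q4, 0) = q3

{q0, q3}


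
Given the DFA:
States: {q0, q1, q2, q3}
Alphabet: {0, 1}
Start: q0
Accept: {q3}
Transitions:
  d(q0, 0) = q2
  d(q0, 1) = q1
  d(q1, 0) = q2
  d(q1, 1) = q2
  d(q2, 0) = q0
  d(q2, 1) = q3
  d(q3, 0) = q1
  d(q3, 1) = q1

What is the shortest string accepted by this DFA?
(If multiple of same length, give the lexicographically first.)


BFS by string length (lex-first path to each state shown):
  len 0: q0<-""
  len 1: q1<-"1", q2<-"0"
  len 2: q0<-"00", q2<-"10", q3<-"01"
Found accept state at length 2.

"01"


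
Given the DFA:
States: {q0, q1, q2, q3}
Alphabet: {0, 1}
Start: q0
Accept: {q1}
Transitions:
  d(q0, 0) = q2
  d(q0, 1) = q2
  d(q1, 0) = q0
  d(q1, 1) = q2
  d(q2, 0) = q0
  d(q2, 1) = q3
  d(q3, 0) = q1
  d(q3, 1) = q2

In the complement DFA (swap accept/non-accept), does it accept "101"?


Trace: q0 -> q2 -> q0 -> q2
Final: q2
Original accept: {q1}
Complement: q2 is not in original accept

Yes, complement accepts (original rejects)


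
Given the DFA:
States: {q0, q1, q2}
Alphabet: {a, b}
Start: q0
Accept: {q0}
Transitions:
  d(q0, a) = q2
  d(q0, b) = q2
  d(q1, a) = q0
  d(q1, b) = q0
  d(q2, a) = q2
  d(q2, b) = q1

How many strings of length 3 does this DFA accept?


Enumerating all length-3 strings:
  "aaa" -> q2 [reject]
  "aab" -> q1 [reject]
  "aba" -> q0 [accept]
  "abb" -> q0 [accept]
  "baa" -> q2 [reject]
  "bab" -> q1 [reject]
  "bba" -> q0 [accept]
  "bbb" -> q0 [accept]

4 out of 8


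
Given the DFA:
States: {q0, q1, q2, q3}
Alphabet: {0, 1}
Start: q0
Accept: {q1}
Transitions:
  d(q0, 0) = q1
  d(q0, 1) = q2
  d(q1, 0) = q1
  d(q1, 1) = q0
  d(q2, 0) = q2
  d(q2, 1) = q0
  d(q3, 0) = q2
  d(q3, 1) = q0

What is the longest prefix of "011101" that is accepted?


Run the DFA, marking each prefix where the state is accepting:
  "" -> q0 [reject]
  "0" -> q1 [accept]
  "01" -> q0 [reject]
  "011" -> q2 [reject]
  "0111" -> q0 [reject]
  "01110" -> q1 [accept]
  "011101" -> q0 [reject]

"01110"


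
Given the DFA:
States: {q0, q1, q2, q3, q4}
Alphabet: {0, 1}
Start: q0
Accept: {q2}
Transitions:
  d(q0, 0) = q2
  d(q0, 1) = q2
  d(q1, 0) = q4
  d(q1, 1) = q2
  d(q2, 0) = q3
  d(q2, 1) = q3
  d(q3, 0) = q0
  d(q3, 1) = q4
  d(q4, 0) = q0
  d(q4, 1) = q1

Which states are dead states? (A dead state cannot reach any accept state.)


Forward reachability from each state:
  q0 -> reaches accept state q2 (live)
  q1 -> reaches accept state q2 (live)
  q2 -> reaches accept state q2 (live)
  q3 -> reaches accept state q2 (live)
  q4 -> reaches accept state q2 (live)

None (all states can reach an accept state)


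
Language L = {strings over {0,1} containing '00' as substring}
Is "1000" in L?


'00' occurs at index 1

Yes, "1000" is in L


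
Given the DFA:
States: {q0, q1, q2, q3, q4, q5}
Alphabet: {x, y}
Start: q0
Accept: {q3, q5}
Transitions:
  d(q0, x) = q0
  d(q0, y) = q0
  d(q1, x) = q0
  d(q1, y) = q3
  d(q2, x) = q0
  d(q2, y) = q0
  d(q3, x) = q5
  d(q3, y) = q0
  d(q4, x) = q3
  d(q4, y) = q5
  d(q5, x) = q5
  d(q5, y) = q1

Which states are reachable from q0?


BFS from q0:
  layer 0: {q0}

{q0}


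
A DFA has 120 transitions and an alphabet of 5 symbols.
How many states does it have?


Each state has exactly one transition per symbol.
states = transitions / |alphabet| = 120 / 5 = 24

24


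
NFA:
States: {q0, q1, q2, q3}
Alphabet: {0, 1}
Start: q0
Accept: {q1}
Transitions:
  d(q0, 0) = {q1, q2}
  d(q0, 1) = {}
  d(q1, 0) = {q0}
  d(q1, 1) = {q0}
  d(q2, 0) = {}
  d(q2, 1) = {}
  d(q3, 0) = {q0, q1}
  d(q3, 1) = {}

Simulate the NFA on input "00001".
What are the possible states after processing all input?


Start: {q0}
  --0--> {q1, q2}
  --0--> {q0}
  --0--> {q1, q2}
  --0--> {q0}
  --1--> {}

{} (empty set, no valid transitions)


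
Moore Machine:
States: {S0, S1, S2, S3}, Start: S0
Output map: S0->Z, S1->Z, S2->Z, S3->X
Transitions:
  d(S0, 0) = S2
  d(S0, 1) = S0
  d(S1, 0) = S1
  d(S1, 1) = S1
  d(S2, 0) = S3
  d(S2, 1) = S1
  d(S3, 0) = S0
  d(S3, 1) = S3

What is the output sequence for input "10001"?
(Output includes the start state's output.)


Start: S0 (output Z)
  --1--> S0 (output Z)
  --0--> S2 (output Z)
  --0--> S3 (output X)
  --0--> S0 (output Z)
  --1--> S0 (output Z)

"ZZZXZZ"


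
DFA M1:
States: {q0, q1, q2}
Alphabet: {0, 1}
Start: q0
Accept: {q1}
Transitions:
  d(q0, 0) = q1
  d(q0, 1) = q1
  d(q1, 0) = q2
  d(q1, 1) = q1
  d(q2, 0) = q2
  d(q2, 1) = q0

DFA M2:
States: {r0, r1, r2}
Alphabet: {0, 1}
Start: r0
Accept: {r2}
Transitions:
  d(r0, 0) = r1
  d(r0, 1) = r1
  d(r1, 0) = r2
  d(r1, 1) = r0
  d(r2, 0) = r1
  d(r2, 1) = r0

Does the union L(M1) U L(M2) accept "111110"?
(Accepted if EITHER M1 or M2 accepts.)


M1: final=q2 accepted=False
M2: final=r2 accepted=True

Yes, union accepts


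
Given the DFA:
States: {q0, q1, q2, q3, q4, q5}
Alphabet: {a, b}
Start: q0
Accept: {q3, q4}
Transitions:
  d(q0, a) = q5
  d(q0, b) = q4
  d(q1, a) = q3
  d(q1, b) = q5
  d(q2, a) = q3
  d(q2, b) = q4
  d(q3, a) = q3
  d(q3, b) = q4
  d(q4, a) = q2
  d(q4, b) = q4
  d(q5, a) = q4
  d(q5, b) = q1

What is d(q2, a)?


Looking up transition d(q2, a)

q3


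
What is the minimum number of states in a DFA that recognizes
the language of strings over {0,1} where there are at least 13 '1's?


States: count = 0, 1, ..., 12, and a final '>= 13' state.
Total: 13 + 1 = 14. Accept = '>= 13' state.

14


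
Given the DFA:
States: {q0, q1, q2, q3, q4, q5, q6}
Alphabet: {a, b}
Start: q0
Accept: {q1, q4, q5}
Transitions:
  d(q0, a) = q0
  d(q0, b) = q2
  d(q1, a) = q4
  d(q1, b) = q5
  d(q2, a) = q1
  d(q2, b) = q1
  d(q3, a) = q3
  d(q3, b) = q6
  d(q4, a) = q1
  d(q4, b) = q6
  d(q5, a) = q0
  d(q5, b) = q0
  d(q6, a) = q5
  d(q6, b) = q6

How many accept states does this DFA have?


Accept states listed: {q1, q4, q5}
Counting: q1(1) q4(2) q5(3)

3


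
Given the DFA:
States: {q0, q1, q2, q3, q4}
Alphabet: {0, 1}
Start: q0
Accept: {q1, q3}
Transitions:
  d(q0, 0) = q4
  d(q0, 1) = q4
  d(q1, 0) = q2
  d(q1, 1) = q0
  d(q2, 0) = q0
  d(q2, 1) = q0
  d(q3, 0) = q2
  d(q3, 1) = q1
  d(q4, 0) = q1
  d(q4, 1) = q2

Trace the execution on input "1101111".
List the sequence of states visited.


Input: 1101111
d(q0, 1) = q4
d(q4, 1) = q2
d(q2, 0) = q0
d(q0, 1) = q4
d(q4, 1) = q2
d(q2, 1) = q0
d(q0, 1) = q4


q0 -> q4 -> q2 -> q0 -> q4 -> q2 -> q0 -> q4


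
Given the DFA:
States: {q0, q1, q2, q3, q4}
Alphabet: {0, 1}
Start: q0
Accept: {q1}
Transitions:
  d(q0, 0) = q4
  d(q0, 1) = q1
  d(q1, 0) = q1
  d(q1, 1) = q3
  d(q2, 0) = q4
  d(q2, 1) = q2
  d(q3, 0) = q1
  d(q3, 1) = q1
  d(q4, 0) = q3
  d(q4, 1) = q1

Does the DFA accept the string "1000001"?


Trace: q0 -> q1 -> q1 -> q1 -> q1 -> q1 -> q1 -> q3
Final state: q3
Accept states: {q1}

No, rejected (final state q3 is not an accept state)


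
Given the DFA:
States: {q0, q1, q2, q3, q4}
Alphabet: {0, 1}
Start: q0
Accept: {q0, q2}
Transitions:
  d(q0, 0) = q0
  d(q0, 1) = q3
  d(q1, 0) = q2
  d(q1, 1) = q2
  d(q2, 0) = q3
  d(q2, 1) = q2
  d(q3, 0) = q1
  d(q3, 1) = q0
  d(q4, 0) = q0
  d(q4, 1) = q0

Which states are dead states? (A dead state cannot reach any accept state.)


Forward reachability from each state:
  q0 -> reaches accept state q0 (live)
  q1 -> reaches accept state q0 (live)
  q2 -> reaches accept state q0 (live)
  q3 -> reaches accept state q0 (live)
  q4 -> reaches accept state q0 (live)

None (all states can reach an accept state)


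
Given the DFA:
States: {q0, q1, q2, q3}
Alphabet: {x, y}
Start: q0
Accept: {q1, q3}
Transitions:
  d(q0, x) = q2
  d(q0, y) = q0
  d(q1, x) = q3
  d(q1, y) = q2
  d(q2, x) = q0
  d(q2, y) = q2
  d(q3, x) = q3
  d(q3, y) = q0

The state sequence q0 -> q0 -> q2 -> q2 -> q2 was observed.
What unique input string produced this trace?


Trace back each transition to find the symbol:
  q0 --[y]--> q0
  q0 --[x]--> q2
  q2 --[y]--> q2
  q2 --[y]--> q2

"yxyy"


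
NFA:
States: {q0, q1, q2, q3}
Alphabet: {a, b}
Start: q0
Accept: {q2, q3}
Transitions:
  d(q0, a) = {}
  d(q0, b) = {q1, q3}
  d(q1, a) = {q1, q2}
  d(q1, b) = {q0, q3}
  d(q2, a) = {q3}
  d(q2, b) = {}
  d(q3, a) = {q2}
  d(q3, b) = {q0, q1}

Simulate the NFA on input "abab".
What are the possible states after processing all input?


Start: {q0}
  --a--> {}
  --b--> {}
  --a--> {}
  --b--> {}

{} (empty set, no valid transitions)


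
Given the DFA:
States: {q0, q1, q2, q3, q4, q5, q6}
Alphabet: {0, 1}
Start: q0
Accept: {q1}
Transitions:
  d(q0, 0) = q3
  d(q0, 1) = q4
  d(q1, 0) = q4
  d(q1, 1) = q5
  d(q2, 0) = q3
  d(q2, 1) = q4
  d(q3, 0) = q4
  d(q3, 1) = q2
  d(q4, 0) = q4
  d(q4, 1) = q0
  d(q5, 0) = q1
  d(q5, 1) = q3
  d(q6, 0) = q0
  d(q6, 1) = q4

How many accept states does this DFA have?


Accept states listed: {q1}
Counting: q1(1)

1


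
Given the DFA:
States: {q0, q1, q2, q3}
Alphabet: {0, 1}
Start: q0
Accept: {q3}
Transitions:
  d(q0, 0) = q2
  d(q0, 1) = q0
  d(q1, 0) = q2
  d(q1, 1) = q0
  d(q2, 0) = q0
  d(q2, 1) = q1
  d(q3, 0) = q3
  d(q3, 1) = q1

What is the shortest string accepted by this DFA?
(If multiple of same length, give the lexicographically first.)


BFS by string length (lex-first path to each state shown):
  len 0: q0<-""
  len 1: q0<-"1", q2<-"0"
  len 2: q0<-"00", q1<-"01", q2<-"10"
  len 3: q0<-"001", q1<-"101", q2<-"000"
  len 4: q0<-"0000", q1<-"0001", q2<-"0010"
  len 5: q0<-"00001", q1<-"00101", q2<-"00000"
  len 6: q0<-"000000", q1<-"000001", q2<-"000010"
  len 7: q0<-"0000001", q1<-"0000101", q2<-"0000000"
  len 8: q0<-"00000000", q1<-"00000001", q2<-"00000010"

No string accepted (empty language)


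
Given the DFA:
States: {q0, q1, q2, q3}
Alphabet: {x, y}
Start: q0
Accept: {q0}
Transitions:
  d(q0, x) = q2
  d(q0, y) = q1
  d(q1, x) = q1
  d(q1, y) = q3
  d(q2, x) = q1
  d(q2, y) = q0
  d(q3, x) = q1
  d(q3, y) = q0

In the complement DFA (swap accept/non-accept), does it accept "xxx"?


Trace: q0 -> q2 -> q1 -> q1
Final: q1
Original accept: {q0}
Complement: q1 is not in original accept

Yes, complement accepts (original rejects)


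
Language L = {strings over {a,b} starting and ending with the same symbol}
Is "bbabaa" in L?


first = 'b', last = 'a'

No, "bbabaa" is not in L


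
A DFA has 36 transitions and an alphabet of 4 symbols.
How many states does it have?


Each state has exactly one transition per symbol.
states = transitions / |alphabet| = 36 / 4 = 9

9


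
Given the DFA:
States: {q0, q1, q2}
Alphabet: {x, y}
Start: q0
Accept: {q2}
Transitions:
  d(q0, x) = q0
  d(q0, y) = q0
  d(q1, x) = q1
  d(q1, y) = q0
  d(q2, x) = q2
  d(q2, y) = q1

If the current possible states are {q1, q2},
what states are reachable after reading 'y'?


Apply transition on 'y' from each current state:
  d(q1, y) = q0
  d(q2, y) = q1

{q0, q1}


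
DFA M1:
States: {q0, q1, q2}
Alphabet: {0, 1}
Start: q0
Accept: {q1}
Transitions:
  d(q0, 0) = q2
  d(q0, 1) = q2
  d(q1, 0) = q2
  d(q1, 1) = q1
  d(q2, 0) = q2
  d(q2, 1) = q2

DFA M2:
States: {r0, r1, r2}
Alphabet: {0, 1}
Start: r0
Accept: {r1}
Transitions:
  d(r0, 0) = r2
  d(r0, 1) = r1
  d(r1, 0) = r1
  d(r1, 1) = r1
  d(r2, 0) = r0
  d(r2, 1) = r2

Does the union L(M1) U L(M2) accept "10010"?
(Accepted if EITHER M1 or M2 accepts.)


M1: final=q2 accepted=False
M2: final=r1 accepted=True

Yes, union accepts


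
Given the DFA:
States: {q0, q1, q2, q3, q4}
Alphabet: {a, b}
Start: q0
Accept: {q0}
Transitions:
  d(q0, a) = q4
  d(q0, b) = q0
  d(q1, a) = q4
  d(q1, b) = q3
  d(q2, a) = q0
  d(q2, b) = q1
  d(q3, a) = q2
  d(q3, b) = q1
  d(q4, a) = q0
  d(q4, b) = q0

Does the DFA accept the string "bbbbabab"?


Trace: q0 -> q0 -> q0 -> q0 -> q0 -> q4 -> q0 -> q4 -> q0
Final state: q0
Accept states: {q0}

Yes, accepted (final state q0 is an accept state)


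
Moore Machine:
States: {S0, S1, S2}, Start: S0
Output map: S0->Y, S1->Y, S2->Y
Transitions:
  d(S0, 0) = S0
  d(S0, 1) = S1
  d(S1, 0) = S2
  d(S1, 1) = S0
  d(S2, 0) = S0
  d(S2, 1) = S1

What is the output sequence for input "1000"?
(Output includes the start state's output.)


Start: S0 (output Y)
  --1--> S1 (output Y)
  --0--> S2 (output Y)
  --0--> S0 (output Y)
  --0--> S0 (output Y)

"YYYYY"


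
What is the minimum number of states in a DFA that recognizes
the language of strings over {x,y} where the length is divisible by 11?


States track (length) mod 11.
Need 11 states: one per remainder 0..10; accept = remainder 0.

11


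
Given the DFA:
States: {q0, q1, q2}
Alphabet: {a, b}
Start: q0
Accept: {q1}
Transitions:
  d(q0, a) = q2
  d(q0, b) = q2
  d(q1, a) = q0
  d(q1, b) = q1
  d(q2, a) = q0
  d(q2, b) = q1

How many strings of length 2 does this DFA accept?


Enumerating all length-2 strings:
  "aa" -> q0 [reject]
  "ab" -> q1 [accept]
  "ba" -> q0 [reject]
  "bb" -> q1 [accept]

2 out of 4


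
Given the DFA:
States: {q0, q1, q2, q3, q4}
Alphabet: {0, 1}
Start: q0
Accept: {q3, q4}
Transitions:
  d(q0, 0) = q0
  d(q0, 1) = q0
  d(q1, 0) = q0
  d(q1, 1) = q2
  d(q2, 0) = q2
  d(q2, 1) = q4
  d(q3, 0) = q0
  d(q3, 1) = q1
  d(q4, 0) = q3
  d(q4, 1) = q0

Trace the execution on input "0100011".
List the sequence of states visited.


Input: 0100011
d(q0, 0) = q0
d(q0, 1) = q0
d(q0, 0) = q0
d(q0, 0) = q0
d(q0, 0) = q0
d(q0, 1) = q0
d(q0, 1) = q0


q0 -> q0 -> q0 -> q0 -> q0 -> q0 -> q0 -> q0


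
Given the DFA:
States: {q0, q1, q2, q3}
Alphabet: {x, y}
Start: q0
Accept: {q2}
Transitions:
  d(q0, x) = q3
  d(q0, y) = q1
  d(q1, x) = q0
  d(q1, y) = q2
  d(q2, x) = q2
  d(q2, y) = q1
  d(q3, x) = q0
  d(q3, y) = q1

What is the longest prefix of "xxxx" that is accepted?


Run the DFA, marking each prefix where the state is accepting:
  "" -> q0 [reject]
  "x" -> q3 [reject]
  "xx" -> q0 [reject]
  "xxx" -> q3 [reject]
  "xxxx" -> q0 [reject]

No prefix is accepted


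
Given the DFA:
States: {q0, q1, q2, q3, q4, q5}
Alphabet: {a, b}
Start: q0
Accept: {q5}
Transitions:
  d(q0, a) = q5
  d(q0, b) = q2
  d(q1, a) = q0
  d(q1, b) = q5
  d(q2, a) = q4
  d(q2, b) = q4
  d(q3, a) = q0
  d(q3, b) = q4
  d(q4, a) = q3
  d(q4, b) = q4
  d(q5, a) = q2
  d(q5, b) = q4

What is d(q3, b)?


Looking up transition d(q3, b)

q4


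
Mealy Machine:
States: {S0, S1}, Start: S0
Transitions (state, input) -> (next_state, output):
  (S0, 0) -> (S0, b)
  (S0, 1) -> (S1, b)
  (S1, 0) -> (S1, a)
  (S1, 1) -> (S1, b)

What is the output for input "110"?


Step-by-step:
  (S0, 1) -> (S1, b)
  (S1, 1) -> (S1, b)
  (S1, 0) -> (S1, a)

"bba"


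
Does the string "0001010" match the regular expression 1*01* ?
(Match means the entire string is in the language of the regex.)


|string| = 7; first = '0'; last = '0'

No, "0001010" does not match 1*01*


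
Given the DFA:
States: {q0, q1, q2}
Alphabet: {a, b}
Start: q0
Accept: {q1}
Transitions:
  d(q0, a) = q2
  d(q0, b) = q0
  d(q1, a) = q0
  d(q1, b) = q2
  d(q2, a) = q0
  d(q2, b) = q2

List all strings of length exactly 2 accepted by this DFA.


All strings of length 2: 4 total
Accepted: 0

None


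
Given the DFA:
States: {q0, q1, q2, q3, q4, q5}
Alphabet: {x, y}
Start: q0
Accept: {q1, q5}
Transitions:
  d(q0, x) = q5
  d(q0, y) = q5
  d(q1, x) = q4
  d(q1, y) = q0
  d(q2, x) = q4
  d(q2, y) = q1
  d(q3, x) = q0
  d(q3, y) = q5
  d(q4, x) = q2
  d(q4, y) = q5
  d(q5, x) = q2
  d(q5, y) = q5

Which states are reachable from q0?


BFS from q0:
  layer 0: {q0}
  layer 1: {q5}
  layer 2: {q2}
  layer 3: {q1, q4}

{q0, q1, q2, q4, q5}


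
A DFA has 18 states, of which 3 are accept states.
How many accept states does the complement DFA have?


Complement swaps accept and non-accept states.
18 - 3 = 15

15


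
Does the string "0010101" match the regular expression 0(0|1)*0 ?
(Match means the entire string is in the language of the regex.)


|string| = 7; first = '0'; last = '1'

No, "0010101" does not match 0(0|1)*0


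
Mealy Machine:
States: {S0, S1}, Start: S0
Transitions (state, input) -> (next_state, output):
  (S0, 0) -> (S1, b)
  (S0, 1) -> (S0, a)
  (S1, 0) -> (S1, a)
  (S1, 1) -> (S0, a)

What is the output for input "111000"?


Step-by-step:
  (S0, 1) -> (S0, a)
  (S0, 1) -> (S0, a)
  (S0, 1) -> (S0, a)
  (S0, 0) -> (S1, b)
  (S1, 0) -> (S1, a)
  (S1, 0) -> (S1, a)

"aaabaa"


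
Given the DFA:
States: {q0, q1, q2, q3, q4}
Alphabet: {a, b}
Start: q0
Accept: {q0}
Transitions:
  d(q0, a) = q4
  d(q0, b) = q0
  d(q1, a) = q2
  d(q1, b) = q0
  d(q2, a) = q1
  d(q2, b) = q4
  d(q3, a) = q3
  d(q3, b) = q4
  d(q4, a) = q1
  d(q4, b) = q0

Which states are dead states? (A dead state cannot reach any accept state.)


Forward reachability from each state:
  q0 -> reaches accept state q0 (live)
  q1 -> reaches accept state q0 (live)
  q2 -> reaches accept state q0 (live)
  q3 -> reaches accept state q0 (live)
  q4 -> reaches accept state q0 (live)

None (all states can reach an accept state)


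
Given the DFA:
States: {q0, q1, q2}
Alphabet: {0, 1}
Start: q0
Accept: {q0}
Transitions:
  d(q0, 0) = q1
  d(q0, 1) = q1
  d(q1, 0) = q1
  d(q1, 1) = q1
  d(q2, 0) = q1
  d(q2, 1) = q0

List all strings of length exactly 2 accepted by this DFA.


All strings of length 2: 4 total
Accepted: 0

None


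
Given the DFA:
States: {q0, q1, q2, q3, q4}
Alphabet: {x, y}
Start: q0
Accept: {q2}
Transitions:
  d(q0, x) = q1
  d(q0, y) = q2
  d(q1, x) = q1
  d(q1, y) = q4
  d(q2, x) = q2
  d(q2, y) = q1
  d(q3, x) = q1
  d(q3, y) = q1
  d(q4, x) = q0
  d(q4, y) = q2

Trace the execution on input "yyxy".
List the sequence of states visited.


Input: yyxy
d(q0, y) = q2
d(q2, y) = q1
d(q1, x) = q1
d(q1, y) = q4


q0 -> q2 -> q1 -> q1 -> q4


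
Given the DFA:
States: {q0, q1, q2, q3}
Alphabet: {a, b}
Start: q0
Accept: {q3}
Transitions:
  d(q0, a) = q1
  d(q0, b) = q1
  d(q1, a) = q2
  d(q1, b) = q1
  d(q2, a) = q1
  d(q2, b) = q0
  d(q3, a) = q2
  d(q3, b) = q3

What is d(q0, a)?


Looking up transition d(q0, a)

q1


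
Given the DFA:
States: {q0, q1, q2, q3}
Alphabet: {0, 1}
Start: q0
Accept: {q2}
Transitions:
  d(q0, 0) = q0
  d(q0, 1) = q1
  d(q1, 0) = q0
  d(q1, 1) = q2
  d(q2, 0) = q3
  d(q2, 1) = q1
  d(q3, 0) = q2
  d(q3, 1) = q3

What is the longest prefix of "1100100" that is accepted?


Run the DFA, marking each prefix where the state is accepting:
  "" -> q0 [reject]
  "1" -> q1 [reject]
  "11" -> q2 [accept]
  "110" -> q3 [reject]
  "1100" -> q2 [accept]
  "11001" -> q1 [reject]
  "110010" -> q0 [reject]
  "1100100" -> q0 [reject]

"1100"


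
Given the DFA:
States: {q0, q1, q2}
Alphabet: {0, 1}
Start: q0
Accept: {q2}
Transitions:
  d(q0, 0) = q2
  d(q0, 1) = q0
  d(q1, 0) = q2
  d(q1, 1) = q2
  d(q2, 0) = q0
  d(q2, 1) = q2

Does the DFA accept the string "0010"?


Trace: q0 -> q2 -> q0 -> q0 -> q2
Final state: q2
Accept states: {q2}

Yes, accepted (final state q2 is an accept state)


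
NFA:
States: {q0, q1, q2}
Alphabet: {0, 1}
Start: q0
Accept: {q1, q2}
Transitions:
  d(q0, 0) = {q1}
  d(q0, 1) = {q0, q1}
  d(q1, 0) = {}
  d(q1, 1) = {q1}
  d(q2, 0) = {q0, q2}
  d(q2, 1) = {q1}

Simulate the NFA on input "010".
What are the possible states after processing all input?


Start: {q0}
  --0--> {q1}
  --1--> {q1}
  --0--> {}

{} (empty set, no valid transitions)


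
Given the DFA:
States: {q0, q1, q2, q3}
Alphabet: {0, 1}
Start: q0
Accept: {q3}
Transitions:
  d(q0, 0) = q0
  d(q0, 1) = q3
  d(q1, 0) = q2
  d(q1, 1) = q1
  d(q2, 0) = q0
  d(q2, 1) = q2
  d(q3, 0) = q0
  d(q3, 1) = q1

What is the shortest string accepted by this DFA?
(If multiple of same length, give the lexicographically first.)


BFS by string length (lex-first path to each state shown):
  len 0: q0<-""
  len 1: q0<-"0", q3<-"1"
Found accept state at length 1.

"1"


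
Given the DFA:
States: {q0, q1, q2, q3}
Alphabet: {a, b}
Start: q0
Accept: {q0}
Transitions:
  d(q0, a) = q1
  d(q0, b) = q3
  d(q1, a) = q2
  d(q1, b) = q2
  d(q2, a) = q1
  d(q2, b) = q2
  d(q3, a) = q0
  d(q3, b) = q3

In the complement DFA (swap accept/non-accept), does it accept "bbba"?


Trace: q0 -> q3 -> q3 -> q3 -> q0
Final: q0
Original accept: {q0}
Complement: q0 is in original accept

No, complement rejects (original accepts)


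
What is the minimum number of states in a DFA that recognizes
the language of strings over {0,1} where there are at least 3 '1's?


States: count = 0, 1, ..., 2, and a final '>= 3' state.
Total: 3 + 1 = 4. Accept = '>= 3' state.

4


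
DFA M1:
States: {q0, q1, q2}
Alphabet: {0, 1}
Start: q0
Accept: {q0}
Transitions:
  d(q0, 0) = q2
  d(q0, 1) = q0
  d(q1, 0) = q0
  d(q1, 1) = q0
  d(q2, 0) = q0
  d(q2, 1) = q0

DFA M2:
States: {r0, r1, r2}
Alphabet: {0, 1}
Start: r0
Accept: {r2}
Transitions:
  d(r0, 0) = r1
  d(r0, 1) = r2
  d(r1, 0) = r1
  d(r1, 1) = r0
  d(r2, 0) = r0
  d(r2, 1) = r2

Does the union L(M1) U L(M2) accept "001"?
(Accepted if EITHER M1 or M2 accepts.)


M1: final=q0 accepted=True
M2: final=r0 accepted=False

Yes, union accepts


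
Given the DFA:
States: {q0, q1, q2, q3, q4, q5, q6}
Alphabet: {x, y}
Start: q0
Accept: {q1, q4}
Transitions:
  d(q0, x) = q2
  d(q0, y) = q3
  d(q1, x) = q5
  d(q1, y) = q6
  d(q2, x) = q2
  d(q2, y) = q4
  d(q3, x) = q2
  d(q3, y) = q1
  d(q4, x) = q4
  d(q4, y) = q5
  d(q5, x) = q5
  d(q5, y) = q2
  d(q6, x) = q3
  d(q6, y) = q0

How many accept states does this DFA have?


Accept states listed: {q1, q4}
Counting: q1(1) q4(2)

2


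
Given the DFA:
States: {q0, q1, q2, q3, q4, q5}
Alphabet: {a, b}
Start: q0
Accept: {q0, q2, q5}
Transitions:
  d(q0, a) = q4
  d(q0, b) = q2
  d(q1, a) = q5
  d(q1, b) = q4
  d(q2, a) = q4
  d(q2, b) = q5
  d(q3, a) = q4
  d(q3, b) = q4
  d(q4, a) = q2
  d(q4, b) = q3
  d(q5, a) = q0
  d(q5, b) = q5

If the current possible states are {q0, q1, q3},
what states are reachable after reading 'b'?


Apply transition on 'b' from each current state:
  d(q0, b) = q2
  d(q1, b) = q4
  d(q3, b) = q4

{q2, q4}


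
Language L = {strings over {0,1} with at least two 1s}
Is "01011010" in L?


count('1') = 4

Yes, "01011010" is in L


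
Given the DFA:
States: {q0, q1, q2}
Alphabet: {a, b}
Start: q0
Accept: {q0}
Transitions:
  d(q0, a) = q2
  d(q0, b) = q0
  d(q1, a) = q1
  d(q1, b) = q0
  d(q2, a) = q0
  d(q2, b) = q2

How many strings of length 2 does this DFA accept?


Enumerating all length-2 strings:
  "aa" -> q0 [accept]
  "ab" -> q2 [reject]
  "ba" -> q2 [reject]
  "bb" -> q0 [accept]

2 out of 4


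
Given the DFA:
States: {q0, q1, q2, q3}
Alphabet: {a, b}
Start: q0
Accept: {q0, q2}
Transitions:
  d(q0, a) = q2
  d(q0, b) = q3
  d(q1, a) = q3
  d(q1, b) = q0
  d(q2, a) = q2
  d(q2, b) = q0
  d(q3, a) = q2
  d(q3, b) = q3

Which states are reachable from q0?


BFS from q0:
  layer 0: {q0}
  layer 1: {q2, q3}

{q0, q2, q3}


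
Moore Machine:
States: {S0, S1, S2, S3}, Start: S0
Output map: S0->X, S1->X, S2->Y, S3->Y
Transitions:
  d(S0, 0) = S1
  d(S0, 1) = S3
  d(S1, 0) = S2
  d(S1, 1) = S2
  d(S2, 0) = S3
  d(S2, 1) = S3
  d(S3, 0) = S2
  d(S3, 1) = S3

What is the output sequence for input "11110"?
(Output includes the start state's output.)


Start: S0 (output X)
  --1--> S3 (output Y)
  --1--> S3 (output Y)
  --1--> S3 (output Y)
  --1--> S3 (output Y)
  --0--> S2 (output Y)

"XYYYYY"


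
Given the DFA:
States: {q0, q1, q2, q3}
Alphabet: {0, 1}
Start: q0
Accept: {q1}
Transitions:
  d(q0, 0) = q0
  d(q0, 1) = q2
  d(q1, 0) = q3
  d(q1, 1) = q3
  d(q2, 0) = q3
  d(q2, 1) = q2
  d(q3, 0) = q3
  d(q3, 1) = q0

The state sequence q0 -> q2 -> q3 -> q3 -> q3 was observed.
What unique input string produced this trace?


Trace back each transition to find the symbol:
  q0 --[1]--> q2
  q2 --[0]--> q3
  q3 --[0]--> q3
  q3 --[0]--> q3

"1000"


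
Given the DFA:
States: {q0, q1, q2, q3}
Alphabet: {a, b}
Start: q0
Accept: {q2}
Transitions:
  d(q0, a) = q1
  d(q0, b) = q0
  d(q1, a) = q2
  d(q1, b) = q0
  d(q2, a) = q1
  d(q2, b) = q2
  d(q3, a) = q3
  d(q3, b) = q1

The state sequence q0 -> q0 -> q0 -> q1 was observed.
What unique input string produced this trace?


Trace back each transition to find the symbol:
  q0 --[b]--> q0
  q0 --[b]--> q0
  q0 --[a]--> q1

"bba"


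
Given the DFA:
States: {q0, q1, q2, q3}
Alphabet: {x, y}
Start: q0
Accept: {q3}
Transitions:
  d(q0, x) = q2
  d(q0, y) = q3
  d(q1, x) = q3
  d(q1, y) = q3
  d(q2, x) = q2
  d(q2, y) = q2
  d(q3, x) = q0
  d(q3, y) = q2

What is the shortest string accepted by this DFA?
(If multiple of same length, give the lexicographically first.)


BFS by string length (lex-first path to each state shown):
  len 0: q0<-""
  len 1: q2<-"x", q3<-"y"
Found accept state at length 1.

"y"


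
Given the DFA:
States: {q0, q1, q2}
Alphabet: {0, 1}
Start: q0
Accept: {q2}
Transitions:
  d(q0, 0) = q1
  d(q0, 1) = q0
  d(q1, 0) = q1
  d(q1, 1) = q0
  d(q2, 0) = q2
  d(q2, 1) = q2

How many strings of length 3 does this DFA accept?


Enumerating all length-3 strings:
  "000" -> q1 [reject]
  "001" -> q0 [reject]
  "010" -> q1 [reject]
  "011" -> q0 [reject]
  "100" -> q1 [reject]
  "101" -> q0 [reject]
  "110" -> q1 [reject]
  "111" -> q0 [reject]

0 out of 8


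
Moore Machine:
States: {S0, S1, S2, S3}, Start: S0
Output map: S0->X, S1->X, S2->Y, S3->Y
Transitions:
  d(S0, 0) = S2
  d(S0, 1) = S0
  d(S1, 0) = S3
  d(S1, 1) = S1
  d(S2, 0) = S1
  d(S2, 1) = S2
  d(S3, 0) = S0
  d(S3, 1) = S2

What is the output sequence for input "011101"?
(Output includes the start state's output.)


Start: S0 (output X)
  --0--> S2 (output Y)
  --1--> S2 (output Y)
  --1--> S2 (output Y)
  --1--> S2 (output Y)
  --0--> S1 (output X)
  --1--> S1 (output X)

"XYYYYXX"


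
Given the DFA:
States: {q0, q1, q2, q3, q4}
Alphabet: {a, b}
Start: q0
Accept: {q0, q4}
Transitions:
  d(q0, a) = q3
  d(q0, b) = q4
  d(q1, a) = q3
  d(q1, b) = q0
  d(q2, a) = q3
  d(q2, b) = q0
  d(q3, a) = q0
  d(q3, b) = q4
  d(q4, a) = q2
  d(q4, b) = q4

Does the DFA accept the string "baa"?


Trace: q0 -> q4 -> q2 -> q3
Final state: q3
Accept states: {q0, q4}

No, rejected (final state q3 is not an accept state)


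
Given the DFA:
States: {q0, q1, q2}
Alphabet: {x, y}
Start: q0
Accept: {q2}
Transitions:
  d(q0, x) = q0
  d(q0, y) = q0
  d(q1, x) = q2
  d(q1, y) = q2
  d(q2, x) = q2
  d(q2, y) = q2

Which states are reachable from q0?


BFS from q0:
  layer 0: {q0}

{q0}


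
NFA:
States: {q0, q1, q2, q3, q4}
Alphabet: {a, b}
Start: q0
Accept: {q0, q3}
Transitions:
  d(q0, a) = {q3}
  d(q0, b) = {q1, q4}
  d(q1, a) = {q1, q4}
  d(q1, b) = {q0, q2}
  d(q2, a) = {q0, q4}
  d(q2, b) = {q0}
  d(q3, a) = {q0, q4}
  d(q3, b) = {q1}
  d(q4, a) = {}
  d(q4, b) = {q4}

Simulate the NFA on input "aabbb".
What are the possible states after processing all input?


Start: {q0}
  --a--> {q3}
  --a--> {q0, q4}
  --b--> {q1, q4}
  --b--> {q0, q2, q4}
  --b--> {q0, q1, q4}

{q0, q1, q4}


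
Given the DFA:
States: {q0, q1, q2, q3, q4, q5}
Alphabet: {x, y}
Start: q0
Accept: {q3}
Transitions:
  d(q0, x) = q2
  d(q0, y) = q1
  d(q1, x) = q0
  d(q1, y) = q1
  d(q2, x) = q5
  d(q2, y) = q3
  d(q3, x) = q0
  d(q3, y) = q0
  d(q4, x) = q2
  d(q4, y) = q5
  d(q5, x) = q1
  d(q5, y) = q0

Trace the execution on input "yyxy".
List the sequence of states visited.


Input: yyxy
d(q0, y) = q1
d(q1, y) = q1
d(q1, x) = q0
d(q0, y) = q1


q0 -> q1 -> q1 -> q0 -> q1


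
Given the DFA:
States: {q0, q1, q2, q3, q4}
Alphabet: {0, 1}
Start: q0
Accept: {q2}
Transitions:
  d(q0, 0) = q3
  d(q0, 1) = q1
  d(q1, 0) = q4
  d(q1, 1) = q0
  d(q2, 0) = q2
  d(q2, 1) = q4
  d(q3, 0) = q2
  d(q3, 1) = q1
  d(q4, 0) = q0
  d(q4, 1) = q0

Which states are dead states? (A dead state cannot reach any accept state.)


Forward reachability from each state:
  q0 -> reaches accept state q2 (live)
  q1 -> reaches accept state q2 (live)
  q2 -> reaches accept state q2 (live)
  q3 -> reaches accept state q2 (live)
  q4 -> reaches accept state q2 (live)

None (all states can reach an accept state)


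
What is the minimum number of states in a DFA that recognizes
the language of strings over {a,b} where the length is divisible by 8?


States track (length) mod 8.
Need 8 states: one per remainder 0..7; accept = remainder 0.

8


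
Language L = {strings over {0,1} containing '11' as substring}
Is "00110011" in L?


'11' occurs at index 2

Yes, "00110011" is in L


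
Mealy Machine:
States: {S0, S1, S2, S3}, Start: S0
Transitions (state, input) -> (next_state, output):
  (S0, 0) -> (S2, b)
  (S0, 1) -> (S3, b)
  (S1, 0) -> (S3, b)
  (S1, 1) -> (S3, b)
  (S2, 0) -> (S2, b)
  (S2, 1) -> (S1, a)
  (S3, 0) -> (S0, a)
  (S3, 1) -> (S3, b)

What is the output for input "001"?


Step-by-step:
  (S0, 0) -> (S2, b)
  (S2, 0) -> (S2, b)
  (S2, 1) -> (S1, a)

"bba"


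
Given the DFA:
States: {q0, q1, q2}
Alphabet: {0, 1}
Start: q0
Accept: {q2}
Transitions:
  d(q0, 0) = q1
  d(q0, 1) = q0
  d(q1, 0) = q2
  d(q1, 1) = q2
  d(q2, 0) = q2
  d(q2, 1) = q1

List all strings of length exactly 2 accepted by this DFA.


All strings of length 2: 4 total
Accepted: 2

"00", "01"


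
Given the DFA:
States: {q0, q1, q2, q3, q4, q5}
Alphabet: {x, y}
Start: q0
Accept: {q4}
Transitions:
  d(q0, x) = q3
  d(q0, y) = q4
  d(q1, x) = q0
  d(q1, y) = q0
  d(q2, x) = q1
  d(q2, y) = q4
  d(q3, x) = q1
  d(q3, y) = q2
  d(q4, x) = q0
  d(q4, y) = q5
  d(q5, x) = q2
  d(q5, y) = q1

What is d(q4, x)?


Looking up transition d(q4, x)

q0


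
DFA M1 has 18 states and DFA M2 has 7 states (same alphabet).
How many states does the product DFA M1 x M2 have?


Product construction pairs every M1 state with every M2 state.
18 * 7 = 126

126


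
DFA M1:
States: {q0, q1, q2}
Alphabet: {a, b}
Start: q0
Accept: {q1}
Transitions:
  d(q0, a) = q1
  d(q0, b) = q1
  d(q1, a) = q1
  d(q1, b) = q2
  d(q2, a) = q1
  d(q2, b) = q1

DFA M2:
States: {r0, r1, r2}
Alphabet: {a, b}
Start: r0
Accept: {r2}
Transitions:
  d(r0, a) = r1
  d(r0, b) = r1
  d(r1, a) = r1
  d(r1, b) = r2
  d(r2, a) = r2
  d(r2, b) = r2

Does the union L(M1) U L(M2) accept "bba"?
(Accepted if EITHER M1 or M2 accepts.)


M1: final=q1 accepted=True
M2: final=r2 accepted=True

Yes, union accepts


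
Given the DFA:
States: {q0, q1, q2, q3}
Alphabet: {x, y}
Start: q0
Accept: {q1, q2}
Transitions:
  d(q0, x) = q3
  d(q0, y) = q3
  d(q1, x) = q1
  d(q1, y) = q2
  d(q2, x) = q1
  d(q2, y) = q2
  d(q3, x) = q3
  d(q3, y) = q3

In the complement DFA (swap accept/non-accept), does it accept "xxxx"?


Trace: q0 -> q3 -> q3 -> q3 -> q3
Final: q3
Original accept: {q1, q2}
Complement: q3 is not in original accept

Yes, complement accepts (original rejects)


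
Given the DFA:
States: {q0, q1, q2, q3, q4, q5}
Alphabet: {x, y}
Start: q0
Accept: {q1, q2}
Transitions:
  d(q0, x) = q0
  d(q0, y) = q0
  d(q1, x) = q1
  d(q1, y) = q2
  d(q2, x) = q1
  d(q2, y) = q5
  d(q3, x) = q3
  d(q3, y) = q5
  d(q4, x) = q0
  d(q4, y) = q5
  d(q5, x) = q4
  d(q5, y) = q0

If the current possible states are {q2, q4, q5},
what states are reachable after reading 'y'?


Apply transition on 'y' from each current state:
  d(q2, y) = q5
  d(q4, y) = q5
  d(q5, y) = q0

{q0, q5}


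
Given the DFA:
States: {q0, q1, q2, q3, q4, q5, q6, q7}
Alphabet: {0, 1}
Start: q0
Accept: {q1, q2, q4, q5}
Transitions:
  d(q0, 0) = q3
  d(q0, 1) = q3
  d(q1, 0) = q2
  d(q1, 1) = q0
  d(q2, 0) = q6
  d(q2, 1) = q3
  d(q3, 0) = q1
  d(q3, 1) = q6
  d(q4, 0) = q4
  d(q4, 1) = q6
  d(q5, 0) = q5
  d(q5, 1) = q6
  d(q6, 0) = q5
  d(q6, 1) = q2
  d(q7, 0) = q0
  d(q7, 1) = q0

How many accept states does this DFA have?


Accept states listed: {q1, q2, q4, q5}
Counting: q1(1) q2(2) q4(3) q5(4)

4


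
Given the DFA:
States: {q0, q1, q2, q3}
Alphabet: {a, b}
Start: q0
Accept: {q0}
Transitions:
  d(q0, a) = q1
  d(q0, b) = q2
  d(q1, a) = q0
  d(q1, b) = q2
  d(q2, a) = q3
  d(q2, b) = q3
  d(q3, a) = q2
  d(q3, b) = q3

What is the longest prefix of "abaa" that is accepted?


Run the DFA, marking each prefix where the state is accepting:
  "" -> q0 [accept]
  "a" -> q1 [reject]
  "ab" -> q2 [reject]
  "aba" -> q3 [reject]
  "abaa" -> q2 [reject]

""


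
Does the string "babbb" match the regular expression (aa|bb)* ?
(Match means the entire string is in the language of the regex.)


|string| = 5; first = 'b'; last = 'b'

No, "babbb" does not match (aa|bb)*


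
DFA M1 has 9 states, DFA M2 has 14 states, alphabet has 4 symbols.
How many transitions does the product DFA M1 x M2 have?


Product DFA has 9 * 14 = 126 states.
Each has 4 transitions: 126 * 4 = 504

504


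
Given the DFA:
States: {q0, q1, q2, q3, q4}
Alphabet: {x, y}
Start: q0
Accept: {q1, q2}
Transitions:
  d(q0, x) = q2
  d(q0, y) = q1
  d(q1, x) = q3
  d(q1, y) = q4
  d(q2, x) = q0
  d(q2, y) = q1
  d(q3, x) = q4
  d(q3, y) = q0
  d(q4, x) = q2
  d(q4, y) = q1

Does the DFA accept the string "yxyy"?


Trace: q0 -> q1 -> q3 -> q0 -> q1
Final state: q1
Accept states: {q1, q2}

Yes, accepted (final state q1 is an accept state)


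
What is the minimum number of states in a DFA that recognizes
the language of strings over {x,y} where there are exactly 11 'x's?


States: count = 0, 1, ..., 11 (that's 12 states), plus a dead state for count > 11.
Total: 12 + 1 = 13. Accept = count-11 state.

13
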